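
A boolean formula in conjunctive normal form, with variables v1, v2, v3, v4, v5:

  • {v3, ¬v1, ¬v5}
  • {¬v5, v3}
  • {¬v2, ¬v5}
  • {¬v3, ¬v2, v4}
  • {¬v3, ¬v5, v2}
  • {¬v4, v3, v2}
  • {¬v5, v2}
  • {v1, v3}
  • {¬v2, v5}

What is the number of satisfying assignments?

The models are:
  v1=0 v2=0 v3=1 v4=0 v5=0
  v1=0 v2=0 v3=1 v4=1 v5=0
  v1=1 v2=0 v3=0 v4=0 v5=0
  v1=1 v2=0 v3=1 v4=0 v5=0
  v1=1 v2=0 v3=1 v4=1 v5=0
That's 5 in total.

5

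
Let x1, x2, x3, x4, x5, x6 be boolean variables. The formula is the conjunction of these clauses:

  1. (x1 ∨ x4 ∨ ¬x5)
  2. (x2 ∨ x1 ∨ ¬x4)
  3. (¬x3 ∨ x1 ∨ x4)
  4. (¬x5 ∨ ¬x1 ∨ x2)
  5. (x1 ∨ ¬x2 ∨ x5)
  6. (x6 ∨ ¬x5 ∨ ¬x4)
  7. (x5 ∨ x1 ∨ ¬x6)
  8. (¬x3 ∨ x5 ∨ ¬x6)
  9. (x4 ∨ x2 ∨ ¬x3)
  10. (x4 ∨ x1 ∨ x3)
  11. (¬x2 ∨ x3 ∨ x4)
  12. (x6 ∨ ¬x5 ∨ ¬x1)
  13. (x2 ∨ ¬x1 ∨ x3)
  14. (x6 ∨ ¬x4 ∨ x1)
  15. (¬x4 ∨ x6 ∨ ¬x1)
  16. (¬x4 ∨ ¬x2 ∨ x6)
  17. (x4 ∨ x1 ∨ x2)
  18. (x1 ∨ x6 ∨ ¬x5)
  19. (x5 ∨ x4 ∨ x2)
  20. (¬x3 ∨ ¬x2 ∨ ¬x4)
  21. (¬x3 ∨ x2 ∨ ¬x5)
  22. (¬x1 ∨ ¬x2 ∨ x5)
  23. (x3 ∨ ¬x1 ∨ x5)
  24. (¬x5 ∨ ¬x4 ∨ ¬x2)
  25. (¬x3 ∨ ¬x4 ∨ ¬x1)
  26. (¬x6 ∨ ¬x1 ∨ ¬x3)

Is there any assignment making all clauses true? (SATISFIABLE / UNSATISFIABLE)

UNSATISFIABLE

x1 = True:
  x2 = True:
    propagation gives x5=True, x6=True, x4=False, x3=True; an empty clause results — contradiction.
  x2 = False:
    propagation gives x5=False, x3=True, x6=False, x4=True; an empty clause results — contradiction.
x1 = False:
  x4 = True:
    propagation gives x2=True, x5=True; an empty clause results — contradiction.
  x4 = False:
    propagation gives x5=False, x3=False; an empty clause results — contradiction.
Every branch closes, so no satisfying assignment exists.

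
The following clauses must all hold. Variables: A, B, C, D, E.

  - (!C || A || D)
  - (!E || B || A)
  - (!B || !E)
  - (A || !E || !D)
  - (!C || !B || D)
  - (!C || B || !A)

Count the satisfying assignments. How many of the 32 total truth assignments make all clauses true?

13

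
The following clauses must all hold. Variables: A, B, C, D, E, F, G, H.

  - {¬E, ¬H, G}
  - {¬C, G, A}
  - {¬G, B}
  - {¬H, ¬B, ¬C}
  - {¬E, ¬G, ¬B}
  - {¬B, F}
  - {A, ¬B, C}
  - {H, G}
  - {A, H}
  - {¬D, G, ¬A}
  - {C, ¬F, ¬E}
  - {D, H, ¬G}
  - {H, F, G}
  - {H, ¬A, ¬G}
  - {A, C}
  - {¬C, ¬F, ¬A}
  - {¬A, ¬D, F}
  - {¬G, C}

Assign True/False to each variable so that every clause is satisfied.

A=1, B=0, C=1, D=0, E=0, F=0, G=0, H=1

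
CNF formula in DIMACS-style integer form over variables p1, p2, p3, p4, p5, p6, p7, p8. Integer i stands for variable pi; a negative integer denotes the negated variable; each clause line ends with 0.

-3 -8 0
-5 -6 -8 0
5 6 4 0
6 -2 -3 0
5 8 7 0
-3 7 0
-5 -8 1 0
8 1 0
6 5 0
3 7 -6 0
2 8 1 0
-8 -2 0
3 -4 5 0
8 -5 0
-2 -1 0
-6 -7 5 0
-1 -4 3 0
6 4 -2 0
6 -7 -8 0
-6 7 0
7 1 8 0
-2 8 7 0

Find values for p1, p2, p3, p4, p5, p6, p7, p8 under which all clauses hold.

p1=T  p2=F  p3=F  p4=F  p5=T  p6=F  p7=F  p8=T

Check each clause:
  1. (~p3 \/ ~p8) — ~p3 is true.
  2. (~p8 \/ ~p6 \/ ~p5) — ~p6 is true.
  3. (p5 \/ p4 \/ p6) — p5 is true.
  4. (p6 \/ ~p2 \/ ~p3) — ~p3 is true.
  5. (p8 \/ p7 \/ p5) — p8 is true.
  6. (p7 \/ ~p3) — ~p3 is true.
  7. (~p8 \/ ~p5 \/ p1) — p1 is true.
  8. (p8 \/ p1) — p8 is true.
  9. (p6 \/ p5) — p5 is true.
  10. (~p6 \/ p3 \/ p7) — ~p6 is true.
  11. (p1 \/ p8 \/ p2) — p8 is true.
  12. (~p8 \/ ~p2) — ~p2 is true.
  13. (p3 \/ p5 \/ ~p4) — ~p4 is true.
  14. (~p5 \/ p8) — p8 is true.
  15. (~p1 \/ ~p2) — ~p2 is true.
  16. (~p7 \/ p5 \/ ~p6) — ~p7 is true.
  17. (p3 \/ ~p1 \/ ~p4) — ~p4 is true.
  18. (~p2 \/ p6 \/ p4) — ~p2 is true.
  19. (p6 \/ ~p7 \/ ~p8) — ~p7 is true.
  20. (~p6 \/ p7) — ~p6 is true.
  21. (p1 \/ p7 \/ p8) — p8 is true.
  22. (~p2 \/ p8 \/ p7) — p8 is true.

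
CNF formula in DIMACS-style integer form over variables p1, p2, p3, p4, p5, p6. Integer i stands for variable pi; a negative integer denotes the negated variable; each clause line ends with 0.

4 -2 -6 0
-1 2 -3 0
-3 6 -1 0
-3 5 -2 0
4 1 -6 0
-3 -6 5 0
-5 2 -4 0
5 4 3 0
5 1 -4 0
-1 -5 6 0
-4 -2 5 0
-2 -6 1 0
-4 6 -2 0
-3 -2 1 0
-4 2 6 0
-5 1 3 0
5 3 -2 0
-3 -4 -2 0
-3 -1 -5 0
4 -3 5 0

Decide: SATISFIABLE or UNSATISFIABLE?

Set p1 = True and propagate.
Set p2 = False and propagate.
  then p3 is forced to False.
Set p4 = False and propagate.
  then p5 is forced to True.
  then p6 is forced to True.
So p1=True, p2=False, p3=False, p4=False, p5=True, p6=True is a satisfying assignment.

SATISFIABLE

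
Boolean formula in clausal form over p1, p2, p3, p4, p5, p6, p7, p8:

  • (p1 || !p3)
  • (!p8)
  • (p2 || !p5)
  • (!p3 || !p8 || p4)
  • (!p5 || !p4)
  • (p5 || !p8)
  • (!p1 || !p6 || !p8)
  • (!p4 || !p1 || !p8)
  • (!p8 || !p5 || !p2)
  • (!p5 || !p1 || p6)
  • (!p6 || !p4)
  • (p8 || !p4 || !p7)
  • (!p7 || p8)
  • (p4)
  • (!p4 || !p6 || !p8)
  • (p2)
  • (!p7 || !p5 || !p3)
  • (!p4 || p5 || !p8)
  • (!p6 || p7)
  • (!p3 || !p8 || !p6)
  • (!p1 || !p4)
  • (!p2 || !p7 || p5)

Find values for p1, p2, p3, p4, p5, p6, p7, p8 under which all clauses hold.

p1=False  p2=True  p3=False  p4=True  p5=False  p6=False  p7=False  p8=False

(!p8) is a unit clause, so p8 = False.
The clause (!p7) is unit: p7 must be False.
The clause (p4) is unit: p4 must be True.
The clause (!p5) is unit: p5 must be False.
(!p6) is a unit clause, so p6 = False.
Unit propagation: (p2) forces p2 = True.
(!p1) is a unit clause, so p1 = False.
Unit propagation: (!p3) forces p3 = False.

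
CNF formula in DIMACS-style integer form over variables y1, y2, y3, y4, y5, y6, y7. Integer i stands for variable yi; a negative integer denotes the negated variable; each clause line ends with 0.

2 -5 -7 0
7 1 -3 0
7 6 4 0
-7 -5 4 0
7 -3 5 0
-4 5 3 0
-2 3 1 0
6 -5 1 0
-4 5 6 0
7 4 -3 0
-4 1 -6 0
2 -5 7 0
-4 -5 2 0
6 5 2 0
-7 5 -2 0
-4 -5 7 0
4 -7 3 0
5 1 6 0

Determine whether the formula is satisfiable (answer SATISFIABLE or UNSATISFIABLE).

SATISFIABLE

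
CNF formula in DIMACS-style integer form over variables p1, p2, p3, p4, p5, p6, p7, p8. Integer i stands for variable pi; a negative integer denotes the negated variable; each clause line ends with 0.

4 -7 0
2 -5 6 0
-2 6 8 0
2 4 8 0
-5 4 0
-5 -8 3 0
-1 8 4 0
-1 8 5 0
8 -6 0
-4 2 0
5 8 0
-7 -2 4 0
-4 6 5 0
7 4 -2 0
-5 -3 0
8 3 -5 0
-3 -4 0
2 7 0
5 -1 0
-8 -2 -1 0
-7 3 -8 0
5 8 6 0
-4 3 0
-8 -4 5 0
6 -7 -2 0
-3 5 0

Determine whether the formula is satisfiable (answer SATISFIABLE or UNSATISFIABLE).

UNSATISFIABLE

p5 = True:
  propagation gives p4=True, p2=True, p3=False; an empty clause results — contradiction.
p5 = False:
  propagation gives p8=True, p1=False, p4=False, p7=False; an empty clause results — contradiction.
Every branch closes, so no satisfying assignment exists.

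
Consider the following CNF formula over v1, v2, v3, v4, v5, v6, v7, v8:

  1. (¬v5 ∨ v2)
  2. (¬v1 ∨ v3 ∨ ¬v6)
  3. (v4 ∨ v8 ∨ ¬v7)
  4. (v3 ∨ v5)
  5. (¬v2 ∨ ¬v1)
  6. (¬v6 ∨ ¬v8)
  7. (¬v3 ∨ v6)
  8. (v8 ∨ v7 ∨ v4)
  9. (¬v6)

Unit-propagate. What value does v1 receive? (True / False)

False

Unit clause (¬v6) sets v6 = False.
From (¬v3 ∨ v6) and v6 = False: v3 = False.
(v3 ∨ v5): since v3 = False, the clause reduces to (v5). v5 = True.
In (v2 ∨ ¬v5), ¬v5 is now false; v2 must hold, so v2 = True.
From (¬v2 ∨ ¬v1) and v2 = True: v1 = False.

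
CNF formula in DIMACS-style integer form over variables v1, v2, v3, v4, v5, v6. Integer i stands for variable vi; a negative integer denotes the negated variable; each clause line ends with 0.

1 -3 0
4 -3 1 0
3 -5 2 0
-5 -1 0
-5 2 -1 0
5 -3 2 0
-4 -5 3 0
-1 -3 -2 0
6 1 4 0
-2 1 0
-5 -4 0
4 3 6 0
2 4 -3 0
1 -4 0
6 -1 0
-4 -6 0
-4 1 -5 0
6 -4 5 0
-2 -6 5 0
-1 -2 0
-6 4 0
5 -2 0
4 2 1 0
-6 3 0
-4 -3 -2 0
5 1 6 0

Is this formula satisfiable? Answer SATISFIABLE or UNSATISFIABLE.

UNSATISFIABLE

v1 = True:
  propagation gives v5=False, v6=True, v4=False; an empty clause results — contradiction.
v1 = False:
  propagation gives v3=False, v2=False, v5=False, v4=False; an empty clause results — contradiction.
Every branch closes, so no satisfying assignment exists.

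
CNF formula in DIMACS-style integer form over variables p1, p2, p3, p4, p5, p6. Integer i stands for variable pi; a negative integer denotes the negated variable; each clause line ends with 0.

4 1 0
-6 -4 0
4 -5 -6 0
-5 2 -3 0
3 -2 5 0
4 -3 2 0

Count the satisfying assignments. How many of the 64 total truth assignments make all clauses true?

Case analysis on p4 and p2:
  p4=1, p2=1: p1 free; 3 ways for (p3,p5,p6) × 2^1 = 6.
  p4=1, p2=0: p1 free; 3 ways for (p3,p5,p6) × 2^1 = 6.
  p4=0, p2=1: remaining (p1,p3,p5,p6) ∈ {(1,0,1,0); (1,1,0,0); (1,1,0,1); (1,1,1,0)} — 4.
  p4=0, p2=0: remaining (p1,p3,p5,p6) ∈ {(1,0,0,0); (1,0,0,1); (1,0,1,0)} — 3.
Total: 6 + 6 + 4 + 3 = 19.

19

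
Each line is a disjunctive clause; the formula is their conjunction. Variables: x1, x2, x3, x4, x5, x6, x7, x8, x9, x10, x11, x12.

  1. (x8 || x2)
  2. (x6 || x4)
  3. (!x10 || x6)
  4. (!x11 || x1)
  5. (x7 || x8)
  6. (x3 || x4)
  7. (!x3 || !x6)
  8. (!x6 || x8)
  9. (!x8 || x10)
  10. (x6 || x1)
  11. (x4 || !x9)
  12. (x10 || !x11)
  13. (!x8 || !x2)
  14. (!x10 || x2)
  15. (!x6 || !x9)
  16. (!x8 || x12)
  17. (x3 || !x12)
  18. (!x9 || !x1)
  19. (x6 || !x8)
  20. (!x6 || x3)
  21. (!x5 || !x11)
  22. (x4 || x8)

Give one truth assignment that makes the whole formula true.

x1 = True, x2 = True, x3 = False, x4 = True, x5 = False, x6 = False, x7 = True, x8 = False, x9 = False, x10 = False, x11 = False, x12 = False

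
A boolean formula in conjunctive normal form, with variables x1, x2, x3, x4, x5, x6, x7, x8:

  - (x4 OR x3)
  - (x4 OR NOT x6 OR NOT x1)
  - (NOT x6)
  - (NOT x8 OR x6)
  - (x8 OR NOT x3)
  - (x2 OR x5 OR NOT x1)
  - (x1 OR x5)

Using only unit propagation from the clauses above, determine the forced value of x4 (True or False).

True

(NOT x6) stands alone — x6 = False.
From (x6 OR NOT x8) and x6 = False: x8 = False.
From (NOT x3 OR x8) and x8 = False: x3 = False.
(x4 OR x3) with x3 = False leaves only x4, so x4 = True.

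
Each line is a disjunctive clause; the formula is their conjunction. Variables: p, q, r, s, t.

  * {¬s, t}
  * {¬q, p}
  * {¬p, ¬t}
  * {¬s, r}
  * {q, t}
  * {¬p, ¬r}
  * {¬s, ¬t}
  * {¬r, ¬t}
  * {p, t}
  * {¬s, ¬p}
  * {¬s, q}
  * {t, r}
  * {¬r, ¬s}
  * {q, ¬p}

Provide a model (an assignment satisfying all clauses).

s occurs only negated in the remaining clauses — set s = False.
Set p = False and propagate.
  then q is forced to False.
  then t is forced to True.
  then r is forced to False.

p = 0  q = 0  r = 0  s = 0  t = 1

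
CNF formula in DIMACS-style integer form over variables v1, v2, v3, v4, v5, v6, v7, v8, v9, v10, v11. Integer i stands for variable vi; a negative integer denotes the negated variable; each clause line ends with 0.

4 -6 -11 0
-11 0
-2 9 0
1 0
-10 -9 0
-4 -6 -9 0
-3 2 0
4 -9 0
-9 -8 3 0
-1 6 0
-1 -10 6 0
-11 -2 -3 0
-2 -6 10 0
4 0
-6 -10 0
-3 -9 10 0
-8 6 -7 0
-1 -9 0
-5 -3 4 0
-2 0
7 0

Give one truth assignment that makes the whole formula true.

v1=1, v2=0, v3=0, v4=1, v5=0, v6=1, v7=1, v8=0, v9=0, v10=0, v11=0

Check each clause:
  1. (~v11 | ~v6 | v4) — v4 is true.
  2. (~v11) — ~v11 is true.
  3. (~v2 | v9) — ~v2 is true.
  4. (v1) — v1 is true.
  5. (~v9 | ~v10) — ~v10 is true.
  6. (~v6 | ~v4 | ~v9) — ~v9 is true.
  7. (~v3 | v2) — ~v3 is true.
  8. (v4 | ~v9) — v4 is true.
  9. (~v8 | ~v9 | v3) — ~v8 is true.
  10. (v6 | ~v1) — v6 is true.
  11. (v6 | ~v10 | ~v1) — ~v10 is true.
  12. (~v11 | ~v3 | ~v2) — ~v3 is true.
  13. (~v2 | ~v6 | v10) — ~v2 is true.
  14. (v4) — v4 is true.
  15. (~v10 | ~v6) — ~v10 is true.
  16. (v10 | ~v3 | ~v9) — ~v3 is true.
  17. (v6 | ~v7 | ~v8) — ~v8 is true.
  18. (~v9 | ~v1) — ~v9 is true.
  19. (~v5 | ~v3 | v4) — ~v5 is true.
  20. (~v2) — ~v2 is true.
  21. (v7) — v7 is true.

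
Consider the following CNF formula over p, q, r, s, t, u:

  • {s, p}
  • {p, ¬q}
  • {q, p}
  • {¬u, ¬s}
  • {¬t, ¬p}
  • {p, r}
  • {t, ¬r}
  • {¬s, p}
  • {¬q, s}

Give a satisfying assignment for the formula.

p=1, q=0, r=0, s=1, t=0, u=0

u occurs only negated in the remaining clauses — set u = False.
Try p = True.
  then t is forced to False.
  then r is forced to False.
Set q = False and propagate.
s is now unconstrained; take s = True.
Every clause has at least one true literal under this assignment.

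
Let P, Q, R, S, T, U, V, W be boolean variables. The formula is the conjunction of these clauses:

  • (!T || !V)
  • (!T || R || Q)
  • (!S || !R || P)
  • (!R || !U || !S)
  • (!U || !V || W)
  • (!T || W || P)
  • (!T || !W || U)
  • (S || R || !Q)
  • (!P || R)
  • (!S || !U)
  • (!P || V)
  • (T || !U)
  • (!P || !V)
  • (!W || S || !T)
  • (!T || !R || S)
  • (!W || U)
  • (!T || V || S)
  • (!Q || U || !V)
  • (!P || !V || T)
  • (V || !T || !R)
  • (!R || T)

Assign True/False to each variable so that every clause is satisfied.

P=0, Q=1, R=0, S=1, T=0, U=0, V=0, W=0

Branch on P: take P = False.
The remaining clauses are satisfied by Q = True, R = False, S = True, T = False, U = False, V = False, W = False.
Check each clause:
  1. (!T || !V) — !V is true.
  2. (!T || R || Q) — Q is true.
  3. (P || !R || !S) — !R is true.
  4. (!U || !S || !R) — !U is true.
  5. (!U || !V || W) — !V is true.
  6. (!T || W || P) — !T is true.
  7. (U || !T || !W) — !W is true.
  8. (S || !Q || R) — S is true.
  9. (!P || R) — !P is true.
  10. (!U || !S) — !U is true.
  11. (!P || V) — !P is true.
  12. (!U || T) — !U is true.
  13. (!P || !V) — !V is true.
  14. (!W || !T || S) — !W is true.
  15. (!R || !T || S) — !T is true.
  16. (U || !W) — !W is true.
  17. (V || S || !T) — !T is true.
  18. (!V || !Q || U) — !V is true.
  19. (T || !P || !V) — !V is true.
  20. (V || !R || !T) — !T is true.
  21. (!R || T) — !R is true.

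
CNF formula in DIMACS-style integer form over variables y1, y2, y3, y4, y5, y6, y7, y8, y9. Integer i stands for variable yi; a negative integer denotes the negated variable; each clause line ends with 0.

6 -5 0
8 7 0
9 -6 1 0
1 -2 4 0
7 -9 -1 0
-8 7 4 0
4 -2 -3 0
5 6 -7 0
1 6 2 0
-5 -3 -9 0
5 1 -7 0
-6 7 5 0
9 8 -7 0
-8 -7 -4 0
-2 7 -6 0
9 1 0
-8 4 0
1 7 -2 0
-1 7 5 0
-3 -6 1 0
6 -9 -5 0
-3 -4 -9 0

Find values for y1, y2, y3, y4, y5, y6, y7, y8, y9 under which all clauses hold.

Pure literal: y3 appears only negated; assign y3 = False.
Set y1 = False and propagate.
  then y9 is forced to True.
For the remaining variables, y2 = False, y4 = True, y5 = True, y6 = True, y7 = True, y8 = False works.

y1=F, y2=F, y3=F, y4=T, y5=T, y6=T, y7=T, y8=F, y9=T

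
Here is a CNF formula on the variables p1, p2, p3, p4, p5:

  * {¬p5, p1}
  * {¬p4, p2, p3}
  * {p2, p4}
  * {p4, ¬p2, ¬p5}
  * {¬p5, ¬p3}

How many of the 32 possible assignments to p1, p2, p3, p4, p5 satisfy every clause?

Split on p2, then p4.
  p2=T, p4=T: 5 of the 8 assignments to (p1,p3,p5) work.
  p2=T, p4=F: remaining (p1,p3,p5) ∈ {(F,F,F); (F,T,F); (T,F,F); (T,T,F)} — 4.
  p2=F, p4=T: remaining (p1,p3,p5) ∈ {(F,T,F); (T,T,F)} — 2.
  p2=F, p4=F: a clause becomes empty — 0.
Total: 5 + 4 + 2 + 0 = 11.

11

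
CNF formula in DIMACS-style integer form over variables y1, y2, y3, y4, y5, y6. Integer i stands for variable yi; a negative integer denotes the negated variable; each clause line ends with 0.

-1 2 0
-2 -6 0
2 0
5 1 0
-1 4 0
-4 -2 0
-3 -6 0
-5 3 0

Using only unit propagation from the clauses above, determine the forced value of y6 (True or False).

False

(y2) stands alone — y2 = True.
From (~y2 | ~y6) and y2 = True: y6 = False.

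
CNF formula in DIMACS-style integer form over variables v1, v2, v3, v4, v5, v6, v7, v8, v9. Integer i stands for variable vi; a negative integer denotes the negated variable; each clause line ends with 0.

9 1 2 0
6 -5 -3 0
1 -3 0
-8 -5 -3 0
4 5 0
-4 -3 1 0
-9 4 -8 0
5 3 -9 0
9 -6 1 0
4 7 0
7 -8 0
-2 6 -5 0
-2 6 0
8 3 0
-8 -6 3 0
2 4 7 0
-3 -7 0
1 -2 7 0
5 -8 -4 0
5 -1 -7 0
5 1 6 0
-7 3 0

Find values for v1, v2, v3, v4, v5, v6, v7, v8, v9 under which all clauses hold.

v1 = 1, v2 = 0, v3 = 1, v4 = 1, v5 = 1, v6 = 1, v7 = 0, v8 = 0, v9 = 1

Check each clause:
  1. (v1 ∨ v2 ∨ v9) — v9 is true.
  2. (v6 ∨ ¬v5 ∨ ¬v3) — v6 is true.
  3. (v1 ∨ ¬v3) — v1 is true.
  4. (¬v5 ∨ ¬v8 ∨ ¬v3) — ¬v8 is true.
  5. (v4 ∨ v5) — v4 is true.
  6. (¬v4 ∨ v1 ∨ ¬v3) — v1 is true.
  7. (¬v9 ∨ ¬v8 ∨ v4) — ¬v8 is true.
  8. (v3 ∨ v5 ∨ ¬v9) — v3 is true.
  9. (v1 ∨ v9 ∨ ¬v6) — v1 is true.
  10. (v7 ∨ v4) — v4 is true.
  11. (¬v8 ∨ v7) — ¬v8 is true.
  12. (v6 ∨ ¬v2 ∨ ¬v5) — v6 is true.
  13. (¬v2 ∨ v6) — ¬v2 is true.
  14. (v8 ∨ v3) — v3 is true.
  15. (¬v6 ∨ ¬v8 ∨ v3) — ¬v8 is true.
  16. (v2 ∨ v7 ∨ v4) — v4 is true.
  17. (¬v7 ∨ ¬v3) — ¬v7 is true.
  18. (v7 ∨ v1 ∨ ¬v2) — v1 is true.
  19. (¬v8 ∨ ¬v4 ∨ v5) — ¬v8 is true.
  20. (¬v7 ∨ v5 ∨ ¬v1) — ¬v7 is true.
  21. (v6 ∨ v1 ∨ v5) — v1 is true.
  22. (v3 ∨ ¬v7) — ¬v7 is true.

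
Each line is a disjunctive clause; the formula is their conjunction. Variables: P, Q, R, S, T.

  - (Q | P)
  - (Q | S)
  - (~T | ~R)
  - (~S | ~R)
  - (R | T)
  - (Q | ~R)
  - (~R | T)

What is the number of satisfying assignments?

5

The models are:
  P=F Q=T R=F S=F T=T
  P=F Q=T R=F S=T T=T
  P=T Q=F R=F S=T T=T
  P=T Q=T R=F S=F T=T
  P=T Q=T R=F S=T T=T
That's 5 in total.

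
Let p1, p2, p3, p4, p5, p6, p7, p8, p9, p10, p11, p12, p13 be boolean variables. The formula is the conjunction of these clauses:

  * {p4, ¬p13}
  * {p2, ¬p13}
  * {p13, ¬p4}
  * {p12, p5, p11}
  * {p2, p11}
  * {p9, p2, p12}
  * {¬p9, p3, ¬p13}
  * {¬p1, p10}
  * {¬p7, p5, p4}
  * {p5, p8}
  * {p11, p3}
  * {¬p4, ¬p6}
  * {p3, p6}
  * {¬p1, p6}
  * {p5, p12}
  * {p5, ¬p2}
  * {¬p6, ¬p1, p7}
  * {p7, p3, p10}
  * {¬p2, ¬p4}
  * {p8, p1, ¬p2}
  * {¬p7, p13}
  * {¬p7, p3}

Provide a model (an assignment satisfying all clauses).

p1=False, p2=False, p3=True, p4=False, p5=False, p6=True, p7=False, p8=True, p9=True, p10=False, p11=True, p12=True, p13=False

Check each clause:
  1. {¬p13, p4} — ¬p13 is true.
  2. {p2, ¬p13} — ¬p13 is true.
  3. {p13, ¬p4} — ¬p4 is true.
  4. {p12, p11, p5} — p11 is true.
  5. {p2, p11} — p11 is true.
  6. {p2, p12, p9} — p9 is true.
  7. {p3, ¬p9, ¬p13} — p3 is true.
  8. {p10, ¬p1} — ¬p1 is true.
  9. {p4, ¬p7, p5} — ¬p7 is true.
  10. {p5, p8} — p8 is true.
  11. {p3, p11} — p3 is true.
  12. {¬p4, ¬p6} — ¬p4 is true.
  13. {p6, p3} — p3 is true.
  14. {¬p1, p6} — p6 is true.
  15. {p5, p12} — p12 is true.
  16. {¬p2, p5} — ¬p2 is true.
  17. {p7, ¬p1, ¬p6} — ¬p1 is true.
  18. {p7, p10, p3} — p3 is true.
  19. {¬p2, ¬p4} — ¬p4 is true.
  20. {p8, ¬p2, p1} — p8 is true.
  21. {¬p7, p13} — ¬p7 is true.
  22. {¬p7, p3} — ¬p7 is true.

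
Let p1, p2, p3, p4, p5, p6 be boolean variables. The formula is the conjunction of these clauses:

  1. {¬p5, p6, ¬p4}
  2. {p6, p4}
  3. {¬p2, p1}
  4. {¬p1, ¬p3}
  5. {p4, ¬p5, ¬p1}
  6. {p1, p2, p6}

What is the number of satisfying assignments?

16

Case analysis on p1 and p4:
  p1=T, p4=T: p2 free; 3 ways for (p3,p5,p6) × 2^1 = 6.
  p1=T, p4=F: remaining (p2,p3,p5,p6) ∈ {(F,F,F,T); (T,F,F,T)} — 2.
  p1=F, p4=T: remaining (p2,p3,p5,p6) ∈ {(F,F,F,T); (F,F,T,T); (F,T,F,T); (F,T,T,T)} — 4.
  p1=F, p4=F: remaining (p2,p3,p5,p6) ∈ {(F,F,F,T); (F,F,T,T); (F,T,F,T); (F,T,T,T)} — 4.
Total: 6 + 2 + 4 + 4 = 16.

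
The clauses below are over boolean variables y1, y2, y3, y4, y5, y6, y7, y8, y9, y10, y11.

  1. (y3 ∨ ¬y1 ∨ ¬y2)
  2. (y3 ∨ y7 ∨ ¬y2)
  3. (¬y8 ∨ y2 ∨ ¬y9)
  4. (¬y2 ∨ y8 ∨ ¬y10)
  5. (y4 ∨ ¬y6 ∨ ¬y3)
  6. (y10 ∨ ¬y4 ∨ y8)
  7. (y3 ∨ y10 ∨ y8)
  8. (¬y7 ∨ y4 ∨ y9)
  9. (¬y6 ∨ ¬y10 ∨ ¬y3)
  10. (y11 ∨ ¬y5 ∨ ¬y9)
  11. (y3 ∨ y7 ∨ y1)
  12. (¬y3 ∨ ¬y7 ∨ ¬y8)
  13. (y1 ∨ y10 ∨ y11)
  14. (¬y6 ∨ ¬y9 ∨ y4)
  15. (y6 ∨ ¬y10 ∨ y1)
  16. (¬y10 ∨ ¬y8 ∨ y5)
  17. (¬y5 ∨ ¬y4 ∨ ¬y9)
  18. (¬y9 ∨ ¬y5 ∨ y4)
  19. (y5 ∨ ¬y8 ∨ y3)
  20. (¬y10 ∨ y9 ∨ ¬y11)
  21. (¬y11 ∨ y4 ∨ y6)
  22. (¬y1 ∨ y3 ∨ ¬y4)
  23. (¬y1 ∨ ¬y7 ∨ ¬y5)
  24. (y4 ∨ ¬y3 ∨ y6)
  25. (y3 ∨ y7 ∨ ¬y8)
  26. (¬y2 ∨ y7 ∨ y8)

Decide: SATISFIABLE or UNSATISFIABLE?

Set y1 = False and propagate.
For the remaining variables, y2 = False, y3 = False, y4 = True, y5 = True, y6 = False, y7 = True, y8 = True, y9 = False, y10 = False, y11 = True works.
Every clause has at least one true literal under this assignment.
So y1=F, y2=F, y3=F, y4=T, y5=T, y6=F, y7=T, y8=T, y9=F, y10=F, y11=T is a satisfying assignment.

SATISFIABLE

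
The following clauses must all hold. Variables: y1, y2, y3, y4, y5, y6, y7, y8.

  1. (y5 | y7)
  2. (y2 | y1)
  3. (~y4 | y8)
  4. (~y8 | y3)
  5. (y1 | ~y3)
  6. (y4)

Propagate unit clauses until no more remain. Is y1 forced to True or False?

(y4) is a unit clause: y4 = True.
(~y4 | y8): since y4 = True, the clause reduces to (y8). y8 = True.
(y3 | ~y8): since y8 = True, the clause reduces to (y3). y3 = True.
(~y3 | y1): since y3 = True, the clause reduces to (y1). y1 = True.

True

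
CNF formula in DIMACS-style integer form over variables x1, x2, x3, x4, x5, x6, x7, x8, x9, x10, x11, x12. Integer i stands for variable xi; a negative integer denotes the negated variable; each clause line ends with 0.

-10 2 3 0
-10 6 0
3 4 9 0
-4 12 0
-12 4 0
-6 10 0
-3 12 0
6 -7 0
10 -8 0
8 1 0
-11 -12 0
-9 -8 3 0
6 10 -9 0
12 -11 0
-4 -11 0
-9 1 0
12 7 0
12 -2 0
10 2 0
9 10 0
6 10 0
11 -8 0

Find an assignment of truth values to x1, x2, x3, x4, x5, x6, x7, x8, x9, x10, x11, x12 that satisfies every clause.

x1 = T, x2 = T, x3 = T, x4 = T, x5 = F, x6 = T, x7 = T, x8 = F, x9 = F, x10 = T, x11 = F, x12 = T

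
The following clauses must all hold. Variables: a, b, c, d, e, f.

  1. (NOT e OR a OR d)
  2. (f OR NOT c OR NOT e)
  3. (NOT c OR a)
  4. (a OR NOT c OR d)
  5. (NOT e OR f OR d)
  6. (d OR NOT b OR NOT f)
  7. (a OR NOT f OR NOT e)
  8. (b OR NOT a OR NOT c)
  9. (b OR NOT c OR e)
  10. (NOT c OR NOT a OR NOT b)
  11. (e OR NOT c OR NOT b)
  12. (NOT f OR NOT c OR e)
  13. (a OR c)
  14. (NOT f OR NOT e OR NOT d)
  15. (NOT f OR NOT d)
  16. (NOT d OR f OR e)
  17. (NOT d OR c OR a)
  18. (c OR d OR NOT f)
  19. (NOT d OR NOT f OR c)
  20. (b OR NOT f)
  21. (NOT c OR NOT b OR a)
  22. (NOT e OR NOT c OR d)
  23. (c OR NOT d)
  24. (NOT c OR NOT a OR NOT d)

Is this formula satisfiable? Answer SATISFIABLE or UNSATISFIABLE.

SATISFIABLE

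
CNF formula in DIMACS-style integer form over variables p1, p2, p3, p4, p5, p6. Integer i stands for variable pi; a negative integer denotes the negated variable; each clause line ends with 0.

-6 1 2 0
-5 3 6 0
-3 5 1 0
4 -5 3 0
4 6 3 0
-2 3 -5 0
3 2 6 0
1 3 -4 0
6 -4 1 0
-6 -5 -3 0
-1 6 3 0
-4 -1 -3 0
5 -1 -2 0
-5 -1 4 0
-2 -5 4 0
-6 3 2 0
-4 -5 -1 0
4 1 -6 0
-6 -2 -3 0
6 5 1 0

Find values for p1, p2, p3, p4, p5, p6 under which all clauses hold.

Try p1 = True.
For the remaining variables, p2 = False, p3 = True, p4 = False, p5 = False, p6 = True works.
Every clause has at least one true literal under this assignment.

p1=T, p2=F, p3=T, p4=F, p5=F, p6=T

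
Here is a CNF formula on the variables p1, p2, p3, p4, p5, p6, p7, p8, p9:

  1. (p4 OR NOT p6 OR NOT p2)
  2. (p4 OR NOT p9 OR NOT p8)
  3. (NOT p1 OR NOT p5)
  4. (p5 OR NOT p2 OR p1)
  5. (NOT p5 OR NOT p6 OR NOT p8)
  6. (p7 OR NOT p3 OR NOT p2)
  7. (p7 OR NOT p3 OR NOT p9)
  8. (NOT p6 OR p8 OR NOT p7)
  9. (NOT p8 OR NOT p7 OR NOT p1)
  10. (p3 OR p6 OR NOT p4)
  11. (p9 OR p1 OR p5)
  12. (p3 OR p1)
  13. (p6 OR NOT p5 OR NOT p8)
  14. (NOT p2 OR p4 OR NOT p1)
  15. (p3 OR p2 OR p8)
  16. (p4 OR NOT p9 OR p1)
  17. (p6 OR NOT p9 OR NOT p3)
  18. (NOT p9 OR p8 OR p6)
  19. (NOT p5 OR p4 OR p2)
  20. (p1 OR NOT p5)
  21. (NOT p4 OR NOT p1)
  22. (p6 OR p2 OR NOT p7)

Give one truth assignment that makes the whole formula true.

p1=T, p2=F, p3=T, p4=F, p5=F, p6=T, p7=F, p8=T, p9=F

Try p1 = True.
  then p5 is forced to False.
  then p4 is forced to False.
  then p2 is forced to False.
Branch on p3: take p3 = True.
For the remaining variables, p6 = True, p7 = False, p8 = True, p9 = False works.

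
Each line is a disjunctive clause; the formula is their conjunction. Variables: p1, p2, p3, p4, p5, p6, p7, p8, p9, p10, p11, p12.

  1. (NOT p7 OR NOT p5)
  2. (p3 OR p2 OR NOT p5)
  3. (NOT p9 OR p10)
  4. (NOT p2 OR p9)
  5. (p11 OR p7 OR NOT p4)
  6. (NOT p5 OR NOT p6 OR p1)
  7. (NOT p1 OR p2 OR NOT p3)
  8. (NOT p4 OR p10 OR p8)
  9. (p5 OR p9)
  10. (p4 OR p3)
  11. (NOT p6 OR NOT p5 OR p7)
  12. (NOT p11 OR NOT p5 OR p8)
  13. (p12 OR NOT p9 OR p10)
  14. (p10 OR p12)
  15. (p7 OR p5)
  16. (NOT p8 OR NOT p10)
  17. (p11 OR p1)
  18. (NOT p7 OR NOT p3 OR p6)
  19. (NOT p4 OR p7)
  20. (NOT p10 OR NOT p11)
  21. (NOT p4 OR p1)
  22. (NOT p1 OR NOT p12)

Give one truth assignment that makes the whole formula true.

p1 = True, p2 = True, p3 = True, p4 = True, p5 = False, p6 = True, p7 = True, p8 = False, p9 = True, p10 = True, p11 = False, p12 = False

Set p1 = True and propagate.
  then p12 is forced to False.
  then p10 is forced to True.
  then p8 is forced to False.
  then p11 is forced to False.
Try p2 = True.
  then p9 is forced to True.
Set p3 = True and propagate.
For the remaining variables, p4 = True, p5 = False, p6 = True, p7 = True works.
Check each clause:
  1. (NOT p7 OR NOT p5) — NOT p5 is true.
  2. (p3 OR p2 OR NOT p5) — p3 is true.
  3. (NOT p9 OR p10) — p10 is true.
  4. (p9 OR NOT p2) — p9 is true.
  5. (p11 OR NOT p4 OR p7) — p7 is true.
  6. (p1 OR NOT p6 OR NOT p5) — p1 is true.
  7. (p2 OR NOT p3 OR NOT p1) — p2 is true.
  8. (NOT p4 OR p10 OR p8) — p10 is true.
  9. (p9 OR p5) — p9 is true.
  10. (p4 OR p3) — p3 is true.
  11. (NOT p6 OR NOT p5 OR p7) — NOT p5 is true.
  12. (p8 OR NOT p5 OR NOT p11) — NOT p5 is true.
  13. (p12 OR p10 OR NOT p9) — p10 is true.
  14. (p10 OR p12) — p10 is true.
  15. (p5 OR p7) — p7 is true.
  16. (NOT p8 OR NOT p10) — NOT p8 is true.
  17. (p11 OR p1) — p1 is true.
  18. (p6 OR NOT p7 OR NOT p3) — p6 is true.
  19. (NOT p4 OR p7) — p7 is true.
  20. (NOT p11 OR NOT p10) — NOT p11 is true.
  21. (NOT p4 OR p1) — p1 is true.
  22. (NOT p1 OR NOT p12) — NOT p12 is true.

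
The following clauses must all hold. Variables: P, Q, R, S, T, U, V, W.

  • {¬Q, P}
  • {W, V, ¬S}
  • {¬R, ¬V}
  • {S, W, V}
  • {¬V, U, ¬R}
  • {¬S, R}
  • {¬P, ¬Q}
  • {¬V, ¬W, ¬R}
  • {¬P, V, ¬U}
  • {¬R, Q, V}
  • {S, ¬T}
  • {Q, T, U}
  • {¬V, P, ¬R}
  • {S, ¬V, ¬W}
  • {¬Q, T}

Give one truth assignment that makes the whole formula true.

P=T, Q=F, R=F, S=F, T=F, U=T, V=T, W=F

Set P = True and propagate.
  then Q is forced to False.
Branch on R: take R = False.
  then S is forced to False.
  then T is forced to False.
  then U is forced to True.
  then V is forced to True.
  then W is forced to False.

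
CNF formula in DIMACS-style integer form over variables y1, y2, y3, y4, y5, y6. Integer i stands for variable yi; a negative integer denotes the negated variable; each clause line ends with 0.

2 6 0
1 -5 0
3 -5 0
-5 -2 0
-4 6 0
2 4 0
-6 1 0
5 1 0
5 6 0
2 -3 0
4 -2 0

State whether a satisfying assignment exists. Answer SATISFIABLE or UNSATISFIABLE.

SATISFIABLE

y1 occurs only positively in the remaining clauses — set y1 = True.
Branch on y2: take y2 = True.
  then y5 is forced to False.
  then y6 is forced to True.
  then y4 is forced to True.
y3 is now unconstrained; take y3 = False.
Every clause has at least one true literal under this assignment.
So y1 = T  y2 = T  y3 = F  y4 = T  y5 = F  y6 = T is a satisfying assignment.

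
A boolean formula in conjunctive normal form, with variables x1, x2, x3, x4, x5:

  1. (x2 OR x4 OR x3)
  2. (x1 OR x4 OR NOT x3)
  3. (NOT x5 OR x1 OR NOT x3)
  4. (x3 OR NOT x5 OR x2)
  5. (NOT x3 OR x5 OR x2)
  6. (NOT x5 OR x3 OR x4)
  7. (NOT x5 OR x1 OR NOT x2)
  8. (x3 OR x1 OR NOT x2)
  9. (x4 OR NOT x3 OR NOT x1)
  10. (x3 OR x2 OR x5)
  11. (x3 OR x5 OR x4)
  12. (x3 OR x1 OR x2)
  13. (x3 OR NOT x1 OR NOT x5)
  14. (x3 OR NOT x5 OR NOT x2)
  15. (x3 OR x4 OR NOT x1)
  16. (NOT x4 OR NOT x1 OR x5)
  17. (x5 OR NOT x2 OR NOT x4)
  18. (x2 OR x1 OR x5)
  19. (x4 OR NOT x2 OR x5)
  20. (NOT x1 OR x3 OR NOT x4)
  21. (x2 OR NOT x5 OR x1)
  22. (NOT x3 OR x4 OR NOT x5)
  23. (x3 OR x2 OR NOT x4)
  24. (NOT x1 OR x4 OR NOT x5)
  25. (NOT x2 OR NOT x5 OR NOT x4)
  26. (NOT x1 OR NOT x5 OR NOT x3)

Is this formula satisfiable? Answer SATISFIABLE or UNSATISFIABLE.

UNSATISFIABLE

x3 = True:
  x5 = True:
    propagation gives x1=True; an empty clause results — contradiction.
  x5 = False:
    propagation gives x2=True, x4=False; an empty clause results — contradiction.
x3 = False:
  x5 = True:
    propagation gives x2=True; an empty clause results — contradiction.
  x5 = False:
    propagation gives x2=True, x1=True, x4=True; an empty clause results — contradiction.
Every branch closes, so no satisfying assignment exists.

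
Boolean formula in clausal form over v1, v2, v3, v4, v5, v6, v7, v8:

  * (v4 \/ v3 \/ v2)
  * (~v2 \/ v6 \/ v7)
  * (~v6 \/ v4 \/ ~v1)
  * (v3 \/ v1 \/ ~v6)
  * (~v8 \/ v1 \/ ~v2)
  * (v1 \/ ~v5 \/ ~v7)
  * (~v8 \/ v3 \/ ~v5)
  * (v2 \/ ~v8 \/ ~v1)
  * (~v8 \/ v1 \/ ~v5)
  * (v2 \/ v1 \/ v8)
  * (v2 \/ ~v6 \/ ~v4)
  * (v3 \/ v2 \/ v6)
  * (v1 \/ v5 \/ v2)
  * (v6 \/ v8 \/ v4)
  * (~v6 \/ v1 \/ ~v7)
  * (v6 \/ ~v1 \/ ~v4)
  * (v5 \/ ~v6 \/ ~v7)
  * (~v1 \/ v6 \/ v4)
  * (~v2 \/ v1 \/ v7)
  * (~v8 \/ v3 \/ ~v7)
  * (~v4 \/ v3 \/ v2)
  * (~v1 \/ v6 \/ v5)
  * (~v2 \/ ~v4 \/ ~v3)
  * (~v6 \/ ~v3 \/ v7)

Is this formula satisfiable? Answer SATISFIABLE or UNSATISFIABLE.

SATISFIABLE

Branch on v1: take v1 = True.
The remaining clauses are satisfied by v2 = True, v3 = False, v4 = True, v5 = True, v6 = True, v7 = False, v8 = False.
Every clause has at least one true literal under this assignment.
So v1=1, v2=1, v3=0, v4=1, v5=1, v6=1, v7=0, v8=0 is a satisfying assignment.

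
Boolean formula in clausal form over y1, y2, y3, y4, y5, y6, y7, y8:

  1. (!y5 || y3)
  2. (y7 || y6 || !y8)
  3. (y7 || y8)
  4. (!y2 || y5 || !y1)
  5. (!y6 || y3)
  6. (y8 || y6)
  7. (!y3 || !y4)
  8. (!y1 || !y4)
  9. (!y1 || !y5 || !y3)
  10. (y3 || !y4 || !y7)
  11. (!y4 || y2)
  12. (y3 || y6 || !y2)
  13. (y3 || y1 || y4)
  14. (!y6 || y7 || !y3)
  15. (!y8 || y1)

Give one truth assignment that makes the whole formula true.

y1 = F, y2 = F, y3 = T, y4 = F, y5 = T, y6 = T, y7 = T, y8 = F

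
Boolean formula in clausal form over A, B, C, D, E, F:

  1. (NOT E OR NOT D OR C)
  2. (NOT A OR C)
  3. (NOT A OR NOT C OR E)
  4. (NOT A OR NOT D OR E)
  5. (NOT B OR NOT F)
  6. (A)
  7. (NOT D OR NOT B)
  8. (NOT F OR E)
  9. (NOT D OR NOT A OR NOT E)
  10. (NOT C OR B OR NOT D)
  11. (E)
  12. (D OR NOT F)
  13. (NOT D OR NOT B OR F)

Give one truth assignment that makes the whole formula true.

The clause (A) is unit: A must be True.
Unit propagation: (C) forces C = True.
The clause (E) is unit: E must be True.
(NOT D) is a unit clause, so D = False.
Unit propagation: (NOT F) forces F = False.
B is now unconstrained; take B = True.
Check each clause:
  1. (NOT D OR C OR NOT E) — C is true.
  2. (NOT A OR C) — C is true.
  3. (E OR NOT A OR NOT C) — E is true.
  4. (NOT D OR NOT A OR E) — NOT D is true.
  5. (NOT F OR NOT B) — NOT F is true.
  6. (A) — A is true.
  7. (NOT D OR NOT B) — NOT D is true.
  8. (NOT F OR E) — NOT F is true.
  9. (NOT D OR NOT E OR NOT A) — NOT D is true.
  10. (NOT D OR B OR NOT C) — B is true.
  11. (E) — E is true.
  12. (D OR NOT F) — NOT F is true.
  13. (NOT B OR NOT D OR F) — NOT D is true.

A=T, B=T, C=T, D=F, E=T, F=F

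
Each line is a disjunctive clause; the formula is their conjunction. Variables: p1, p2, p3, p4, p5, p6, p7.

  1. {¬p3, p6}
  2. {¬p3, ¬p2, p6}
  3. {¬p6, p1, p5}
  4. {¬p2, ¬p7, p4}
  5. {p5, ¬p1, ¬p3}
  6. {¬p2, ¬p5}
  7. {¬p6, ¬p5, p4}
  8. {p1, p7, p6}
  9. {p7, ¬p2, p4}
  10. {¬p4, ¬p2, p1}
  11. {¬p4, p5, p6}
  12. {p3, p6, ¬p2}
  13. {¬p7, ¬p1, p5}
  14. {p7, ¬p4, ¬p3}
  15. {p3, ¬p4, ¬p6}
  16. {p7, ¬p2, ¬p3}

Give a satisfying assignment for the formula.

Pure literal: p2 appears only negated; assign p2 = False.
Branch on p1: take p1 = False.
Try p3 = False.
Try p4 = False.
The remaining clauses are satisfied by p5 = True, p6 = False, p7 = True.

p1=0, p2=0, p3=0, p4=0, p5=1, p6=0, p7=1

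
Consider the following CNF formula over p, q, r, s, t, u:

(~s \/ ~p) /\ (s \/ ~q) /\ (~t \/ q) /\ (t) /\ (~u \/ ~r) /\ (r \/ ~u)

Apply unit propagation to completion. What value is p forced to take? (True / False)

(t) is a unit clause: t = True.
In (q \/ ~t), ~t is now false; q must hold, so q = True.
(s \/ ~q): since q = True, the clause reduces to (s). s = True.
(~s \/ ~p): since s = True, the clause reduces to (~p). p = False.

False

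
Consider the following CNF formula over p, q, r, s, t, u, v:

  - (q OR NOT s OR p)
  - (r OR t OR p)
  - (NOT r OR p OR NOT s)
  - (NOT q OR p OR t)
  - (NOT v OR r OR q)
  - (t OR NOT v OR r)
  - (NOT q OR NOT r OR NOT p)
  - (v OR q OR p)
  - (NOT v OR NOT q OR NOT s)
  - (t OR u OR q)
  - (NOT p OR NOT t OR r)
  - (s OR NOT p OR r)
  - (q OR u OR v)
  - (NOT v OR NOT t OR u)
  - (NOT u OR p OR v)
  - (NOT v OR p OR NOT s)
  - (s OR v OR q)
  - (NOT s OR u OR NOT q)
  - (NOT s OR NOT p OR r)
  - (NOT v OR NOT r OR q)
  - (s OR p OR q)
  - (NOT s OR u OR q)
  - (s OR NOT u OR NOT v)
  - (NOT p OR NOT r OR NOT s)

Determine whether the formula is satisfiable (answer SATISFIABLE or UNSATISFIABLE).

SATISFIABLE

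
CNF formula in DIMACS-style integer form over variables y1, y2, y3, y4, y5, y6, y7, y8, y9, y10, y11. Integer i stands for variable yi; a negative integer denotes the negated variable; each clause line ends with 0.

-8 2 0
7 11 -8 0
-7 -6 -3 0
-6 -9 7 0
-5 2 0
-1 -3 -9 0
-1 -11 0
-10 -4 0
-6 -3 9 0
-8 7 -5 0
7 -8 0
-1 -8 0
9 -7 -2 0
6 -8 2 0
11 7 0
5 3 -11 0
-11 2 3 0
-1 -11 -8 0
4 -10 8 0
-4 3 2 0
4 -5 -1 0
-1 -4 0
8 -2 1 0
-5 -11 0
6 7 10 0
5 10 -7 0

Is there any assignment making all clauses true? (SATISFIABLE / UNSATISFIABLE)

Try y1 = False.
For the remaining variables, y2 = True, y3 = False, y4 = False, y5 = True, y6 = True, y7 = True, y8 = True, y9 = True, y10 = True, y11 = False works.
So y1=False, y2=True, y3=False, y4=False, y5=True, y6=True, y7=True, y8=True, y9=True, y10=True, y11=False is a satisfying assignment.

SATISFIABLE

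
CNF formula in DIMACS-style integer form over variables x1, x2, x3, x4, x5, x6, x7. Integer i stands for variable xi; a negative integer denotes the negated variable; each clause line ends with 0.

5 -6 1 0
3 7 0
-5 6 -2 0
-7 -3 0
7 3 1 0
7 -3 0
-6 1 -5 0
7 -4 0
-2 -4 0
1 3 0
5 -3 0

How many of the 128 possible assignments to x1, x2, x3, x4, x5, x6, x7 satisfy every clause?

Case analysis on x3 and x7:
  x3=T, x7=T: a clause becomes empty — 0.
  x3=T, x7=F: a clause becomes empty — 0.
  x3=F, x7=T: 11 of the 32 assignments to (x1,x2,x4,x5,x6) work.
  x3=F, x7=F: a clause becomes empty — 0.
Total: 0 + 0 + 11 + 0 = 11.

11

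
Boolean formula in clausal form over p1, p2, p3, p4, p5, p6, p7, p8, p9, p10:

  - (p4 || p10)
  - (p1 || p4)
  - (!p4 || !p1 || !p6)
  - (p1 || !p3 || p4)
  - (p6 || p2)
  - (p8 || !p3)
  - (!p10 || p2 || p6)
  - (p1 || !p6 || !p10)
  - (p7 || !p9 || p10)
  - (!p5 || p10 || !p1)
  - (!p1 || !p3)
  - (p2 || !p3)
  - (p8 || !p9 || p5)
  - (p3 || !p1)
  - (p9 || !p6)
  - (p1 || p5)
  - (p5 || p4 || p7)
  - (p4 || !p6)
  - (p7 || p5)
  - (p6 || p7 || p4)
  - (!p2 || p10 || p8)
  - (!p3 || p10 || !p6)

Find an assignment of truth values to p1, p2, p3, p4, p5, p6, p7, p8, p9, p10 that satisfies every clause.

Try p1 = False.
  then p4 is forced to True.
  then p5 is forced to True.
Set p2 = True and propagate.
Branch on p3: take p3 = False.
For the remaining variables, p6 = False, p7 = False, p8 = False, p9 = True, p10 = True works.

p1=F, p2=T, p3=F, p4=T, p5=T, p6=F, p7=F, p8=F, p9=T, p10=T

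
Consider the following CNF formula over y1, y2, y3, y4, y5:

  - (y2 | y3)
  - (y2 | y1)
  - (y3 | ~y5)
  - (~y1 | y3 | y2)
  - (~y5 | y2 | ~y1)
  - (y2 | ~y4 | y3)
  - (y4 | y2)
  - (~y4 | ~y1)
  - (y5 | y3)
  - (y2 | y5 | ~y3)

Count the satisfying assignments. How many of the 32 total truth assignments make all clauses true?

6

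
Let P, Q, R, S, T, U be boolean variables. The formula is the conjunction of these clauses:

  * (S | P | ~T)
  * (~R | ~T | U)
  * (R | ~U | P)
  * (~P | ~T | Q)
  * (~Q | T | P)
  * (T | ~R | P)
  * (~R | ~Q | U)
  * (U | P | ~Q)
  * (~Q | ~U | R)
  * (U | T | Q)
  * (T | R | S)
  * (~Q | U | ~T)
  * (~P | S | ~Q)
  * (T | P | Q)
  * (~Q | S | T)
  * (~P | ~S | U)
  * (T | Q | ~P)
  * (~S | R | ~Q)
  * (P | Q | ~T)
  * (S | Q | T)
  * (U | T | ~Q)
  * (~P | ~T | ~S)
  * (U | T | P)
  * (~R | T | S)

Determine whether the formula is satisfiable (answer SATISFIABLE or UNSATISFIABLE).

Branch on P: take P = True.
Try Q = True.
  then S is forced to True.
  then U is forced to True.
  then R is forced to True.
  then T is forced to False.
So P = T, Q = T, R = T, S = T, T = F, U = T is a satisfying assignment.

SATISFIABLE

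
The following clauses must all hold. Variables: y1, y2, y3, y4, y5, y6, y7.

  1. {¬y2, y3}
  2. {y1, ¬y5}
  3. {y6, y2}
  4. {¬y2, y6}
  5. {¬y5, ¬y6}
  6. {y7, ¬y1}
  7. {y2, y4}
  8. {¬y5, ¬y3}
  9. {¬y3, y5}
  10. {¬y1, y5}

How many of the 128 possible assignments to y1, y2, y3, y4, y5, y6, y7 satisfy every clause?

2

Satisfying assignments:
  y1=F y2=F y3=F y4=T y5=F y6=T y7=F
  y1=F y2=F y3=F y4=T y5=F y6=T y7=T
That's 2 in total.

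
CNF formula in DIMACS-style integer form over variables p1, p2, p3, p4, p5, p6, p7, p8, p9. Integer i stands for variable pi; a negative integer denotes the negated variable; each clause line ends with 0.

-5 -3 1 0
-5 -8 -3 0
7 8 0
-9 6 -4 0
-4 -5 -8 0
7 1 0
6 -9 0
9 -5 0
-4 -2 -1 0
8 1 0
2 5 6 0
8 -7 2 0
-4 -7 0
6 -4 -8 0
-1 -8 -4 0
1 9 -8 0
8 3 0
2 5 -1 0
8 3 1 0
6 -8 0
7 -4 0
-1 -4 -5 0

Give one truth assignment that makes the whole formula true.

p4 occurs only negated in the remaining clauses — set p4 = False.
Pure literal: p6 appears only positively; assign p6 = True.
Set p1 = True and propagate.
Branch on p2: take p2 = True.
Try p3 = False.
  then p8 is forced to True.
For the remaining variables, p5 = False, p7 = True, p9 = False works.

p1 = 1  p2 = 1  p3 = 0  p4 = 0  p5 = 0  p6 = 1  p7 = 1  p8 = 1  p9 = 0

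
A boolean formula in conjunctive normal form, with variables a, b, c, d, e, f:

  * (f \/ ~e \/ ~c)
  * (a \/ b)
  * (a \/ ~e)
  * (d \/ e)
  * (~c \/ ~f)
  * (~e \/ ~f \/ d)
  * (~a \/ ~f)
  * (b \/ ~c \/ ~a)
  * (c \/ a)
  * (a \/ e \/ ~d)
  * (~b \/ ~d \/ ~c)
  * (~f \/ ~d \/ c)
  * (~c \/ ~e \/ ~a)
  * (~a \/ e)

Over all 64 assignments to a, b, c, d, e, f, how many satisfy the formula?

Satisfying assignments:
  a=T b=F c=F d=F e=T f=F
  a=T b=F c=F d=T e=T f=F
  a=T b=T c=F d=F e=T f=F
  a=T b=T c=F d=T e=T f=F
That's 4 in total.

4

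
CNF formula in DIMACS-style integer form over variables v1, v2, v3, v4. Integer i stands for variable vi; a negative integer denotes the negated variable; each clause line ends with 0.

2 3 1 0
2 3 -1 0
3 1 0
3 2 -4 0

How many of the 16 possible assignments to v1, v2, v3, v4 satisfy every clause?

10

Split on v3, then v1.
  v3=T, v1=T: remaining (v2,v4) ∈ {(F,F); (F,T); (T,F); (T,T)} — 4.
  v3=T, v1=F: remaining (v2,v4) ∈ {(F,F); (F,T); (T,F); (T,T)} — 4.
  v3=F, v1=T: remaining (v2,v4) ∈ {(T,F); (T,T)} — 2.
  v3=F, v1=F: a clause becomes empty — 0.
Total: 4 + 4 + 2 + 0 = 10.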